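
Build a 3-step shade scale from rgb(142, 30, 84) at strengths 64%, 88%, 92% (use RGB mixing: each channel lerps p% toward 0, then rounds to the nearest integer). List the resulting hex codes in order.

64%: (142 − 90.88 = 51.12→51, 30 − 19.2 = 10.8→11, 84 − 53.76 = 30.24→30) → #330b1e
88%: (142 − 124.96 = 17.04→17, 30 − 26.4 = 3.6→4, 84 − 73.92 = 10.08→10) → #11040a
92%: (142 − 130.64 = 11.36→11, 30 − 27.6 = 2.4→2, 84 − 77.28 = 6.72→7) → #0b0207

#330b1e, #11040a, #0b0207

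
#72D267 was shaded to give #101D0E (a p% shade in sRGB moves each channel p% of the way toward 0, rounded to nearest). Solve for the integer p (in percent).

#72D267 is rgb(114, 210, 103); #101D0E is rgb(16, 29, 14).
On the G channel (widest range): 29 ≈ 210 + (p/100)(0 − 210), so p ≈ 100×(29 − 210)/(0 − 210) = -18100/-210 = 86.19.
p = 86 reproduces all three channels after rounding.

86%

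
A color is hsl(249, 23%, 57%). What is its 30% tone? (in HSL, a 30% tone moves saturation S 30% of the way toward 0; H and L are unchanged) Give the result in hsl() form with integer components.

S moves 30% from 23 toward 0: 23 − 6.9 = 16.1 → 16.
H and L are unchanged.

hsl(249, 16%, 57%)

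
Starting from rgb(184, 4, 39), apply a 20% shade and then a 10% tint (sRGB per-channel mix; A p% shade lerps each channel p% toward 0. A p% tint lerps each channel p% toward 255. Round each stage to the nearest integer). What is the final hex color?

#9e1c35

A 20% shade moves each channel 20% toward 0:
  R: 184 + 0.2×(0−184) = 184 − 36.8 = 147.2 → 147
  G: 4 − 0.8 = 3.2 → 3
  B: 39 + 0.2×(0−39) = 39 − 7.8 = 31.2 → 31
After the shade: rgb(147, 3, 31) = #93031f.
Lerp each channel 10% toward 255:
  R: 147 + 0.1×(255−147) = 147 + 10.8 = 157.8 → 158
  G: 3 + 0.1×(255−3) = 3 + 25.2 = 28.2 → 28
  B: 31 + 0.1×(255−31) = 31 + 22.4 = 53.4 → 53
rgb(158, 28, 53) = #9e1c35.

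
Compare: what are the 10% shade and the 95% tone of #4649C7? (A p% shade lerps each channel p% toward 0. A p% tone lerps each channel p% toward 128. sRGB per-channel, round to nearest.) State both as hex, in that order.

#3F42B3, #7D7D84

#4649C7 is rgb(70, 73, 199).
10% shade:
  R: 70 − 7 = 63 → 63
  G: 73 + 0.1×(0−73) = 73 − 7.3 = 65.7 → 66
  B: 199 − 19.9 = 179.1 → 179
  → #3F42B3
95% tone:
  R: 70 + 0.95×(128−70) = 70 + 55.1 = 125.1 → 125
  G: 73 + 52.25 = 125.25 → 125
  B: 199 + 0.95×(128−199) = 199 − 67.45 = 131.55 → 132
  → #7D7D84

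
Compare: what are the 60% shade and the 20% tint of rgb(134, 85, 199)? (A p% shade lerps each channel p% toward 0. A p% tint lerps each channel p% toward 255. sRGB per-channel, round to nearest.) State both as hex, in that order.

#362250, #9E77D2

60% shade:
  R: 134 + 0.6×(0−134) = 134 − 80.4 = 53.6 → 54
  G: 85 + 0.6×(0−85) = 85 − 51 = 34 → 34
  B: 199 − 119.4 = 79.6 → 80
  → #362250
20% tint:
  R: 134 + 0.2×(255−134) = 134 + 24.2 = 158.2 → 158
  G: 85 + 0.2×(255−85) = 85 + 34 = 119 → 119
  B: 199 + 11.2 = 210.2 → 210
  → #9E77D2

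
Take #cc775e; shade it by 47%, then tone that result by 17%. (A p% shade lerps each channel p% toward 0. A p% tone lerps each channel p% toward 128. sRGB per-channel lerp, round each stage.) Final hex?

#6f4a3f

#cc775e is rgb(204, 119, 94).
Per channel, c → c + 0.47(0 − c):
  R: 204 − 95.88 = 108.12 → 108
  G: 119 − 55.93 = 63.07 → 63
  B: 94 + 0.47×(0−94) = 94 − 44.18 = 49.82 → 50
After the shade: rgb(108, 63, 50) = #6c3f32.
A 17% tone moves each channel 17% toward 128:
  R: 108 + 0.17×(128−108) = 108 + 3.4 = 111.4 → 111
  G: 63 + 0.17×(128−63) = 63 + 11.05 = 74.05 → 74
  B: 50 + 13.26 = 63.26 → 63
rgb(111, 74, 63) = #6f4a3f.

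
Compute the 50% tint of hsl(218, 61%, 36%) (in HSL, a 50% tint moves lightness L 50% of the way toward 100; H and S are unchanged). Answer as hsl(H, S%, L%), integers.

L moves 50% from 36 toward 100: 36 + 32 = 68 → 68.
H and S are unchanged.

hsl(218, 61%, 68%)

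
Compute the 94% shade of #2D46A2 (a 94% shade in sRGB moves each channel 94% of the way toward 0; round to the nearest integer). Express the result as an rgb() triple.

#2D46A2 is rgb(45, 70, 162).
A 94% shade moves each channel 94% toward 0:
  R: 45 + 0.94×(0−45) = 45 − 42.3 = 2.7 → 3
  G: 70 + 0.94×(0−70) = 70 − 65.8 = 4.2 → 4
  B: 162 − 152.28 = 9.72 → 10

rgb(3, 4, 10)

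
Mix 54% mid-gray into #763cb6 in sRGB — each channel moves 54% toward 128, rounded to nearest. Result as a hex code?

#763cb6 is rgb(118, 60, 182).
Per channel, c → c + 0.54(128 − c):
  R: 118 + 5.4 = 123.4 → 123
  G: 60 + 36.72 = 96.72 → 97
  B: 182 + 0.54×(128−182) = 182 − 29.16 = 152.84 → 153
rgb(123, 97, 153) = #7b6199.

#7b6199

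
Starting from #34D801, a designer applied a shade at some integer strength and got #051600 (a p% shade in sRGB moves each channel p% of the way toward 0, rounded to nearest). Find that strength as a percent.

90%

#34D801 is rgb(52, 216, 1); #051600 is rgb(5, 22, 0).
On the G channel (widest range): 22 ≈ 216 + (p/100)(0 − 216), so p ≈ 100×(22 − 216)/(0 − 216) = -19400/-216 = 89.81.
p = 90 reproduces all three channels after rounding.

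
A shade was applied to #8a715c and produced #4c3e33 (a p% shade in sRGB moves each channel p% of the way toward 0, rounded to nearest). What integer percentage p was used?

45%

#8a715c is rgb(138, 113, 92); #4c3e33 is rgb(76, 62, 51).
On the R channel (widest range): 76 ≈ 138 + (p/100)(0 − 138), so p ≈ 100×(76 − 138)/(0 − 138) = -6200/-138 = 44.93.
p = 45 reproduces all three channels after rounding.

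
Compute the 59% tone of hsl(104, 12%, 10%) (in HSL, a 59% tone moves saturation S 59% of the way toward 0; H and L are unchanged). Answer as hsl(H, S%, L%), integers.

S moves 59% from 12 toward 0: 12 − 7.08 = 4.92 → 5.
H and L are unchanged.

hsl(104, 5%, 10%)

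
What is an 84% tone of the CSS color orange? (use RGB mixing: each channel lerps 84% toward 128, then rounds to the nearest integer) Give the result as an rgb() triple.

rgb(148, 134, 108)

CSS orange is rgb(255, 165, 0).
Lerp each channel 84% toward 128:
  R: 255 − 106.68 = 148.32 → 148
  G: 165 − 31.08 = 133.92 → 134
  B: 0 + 0.84×(128−0) = 0 + 107.52 = 107.52 → 108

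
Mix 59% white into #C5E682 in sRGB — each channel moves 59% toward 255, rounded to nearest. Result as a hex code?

#E7F5CC

#C5E682 is rgb(197, 230, 130).
Per channel, c → c + 0.59(255 − c):
  R: 197 + 34.22 = 231.22 → 231
  G: 230 + 14.75 = 244.75 → 245
  B: 130 + 73.75 = 203.75 → 204
rgb(231, 245, 204) = #E7F5CC.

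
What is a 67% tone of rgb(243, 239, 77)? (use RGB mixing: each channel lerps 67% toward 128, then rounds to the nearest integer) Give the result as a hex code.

Lerp each channel 67% toward 128:
  R: 243 + 0.67×(128−243) = 243 − 77.05 = 165.95 → 166
  G: 239 + 0.67×(128−239) = 239 − 74.37 = 164.63 → 165
  B: 77 + 34.17 = 111.17 → 111
rgb(166, 165, 111) = #a6a56f.

#a6a56f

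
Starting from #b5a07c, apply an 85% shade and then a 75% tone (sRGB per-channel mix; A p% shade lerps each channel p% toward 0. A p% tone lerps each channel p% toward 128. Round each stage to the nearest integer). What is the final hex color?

#b5a07c is rgb(181, 160, 124).
Lerp each channel 85% toward 0:
  R: 181 − 153.85 = 27.15 → 27
  G: 160 + 0.85×(0−160) = 160 − 136 = 24 → 24
  B: 124 − 105.4 = 18.6 → 19
After the shade: rgb(27, 24, 19) = #1b1813.
Lerp each channel 75% toward 128:
  R: 27 + 0.75×(128−27) = 27 + 75.75 = 102.75 → 103
  G: 24 + 78 = 102 → 102
  B: 19 + 0.75×(128−19) = 19 + 81.75 = 100.75 → 101
rgb(103, 102, 101) = #676665.

#676665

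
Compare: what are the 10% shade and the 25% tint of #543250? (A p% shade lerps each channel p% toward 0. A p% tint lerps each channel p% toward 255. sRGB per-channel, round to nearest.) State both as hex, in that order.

#543250 is rgb(84, 50, 80).
10% shade:
  R: 84 + 0.1×(0−84) = 84 − 8.4 = 75.6 → 76
  G: 50 + 0.1×(0−50) = 50 − 5 = 45 → 45
  B: 80 + 0.1×(0−80) = 80 − 8 = 72 → 72
  → #4c2d48
25% tint:
  R: 84 + 0.25×(255−84) = 84 + 42.75 = 126.75 → 127
  G: 50 + 51.25 = 101.25 → 101
  B: 80 + 43.75 = 123.75 → 124
  → #7f657c

#4c2d48, #7f657c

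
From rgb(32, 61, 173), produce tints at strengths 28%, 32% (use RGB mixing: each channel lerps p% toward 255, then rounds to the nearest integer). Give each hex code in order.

28%: (32 + 62.44 = 94.44→94, 61 + 54.32 = 115.32→115, 173 + 22.96 = 195.96→196) → #5E73C4
32%: (32 + 71.36 = 103.36→103, 61 + 62.08 = 123.08→123, 173 + 26.24 = 199.24→199) → #677BC7

#5E73C4, #677BC7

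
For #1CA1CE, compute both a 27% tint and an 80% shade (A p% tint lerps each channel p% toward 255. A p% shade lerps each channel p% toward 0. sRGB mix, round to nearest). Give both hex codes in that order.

#59BADB, #062029

#1CA1CE is rgb(28, 161, 206).
27% tint:
  R: 28 + 61.29 = 89.29 → 89
  G: 161 + 25.38 = 186.38 → 186
  B: 206 + 0.27×(255−206) = 206 + 13.23 = 219.23 → 219
  → #59BADB
80% shade:
  R: 28 − 22.4 = 5.6 → 6
  G: 161 + 0.8×(0−161) = 161 − 128.8 = 32.2 → 32
  B: 206 + 0.8×(0−206) = 206 − 164.8 = 41.2 → 41
  → #062029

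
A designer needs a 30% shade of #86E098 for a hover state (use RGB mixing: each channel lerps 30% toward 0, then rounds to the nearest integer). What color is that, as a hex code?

#86E098 is rgb(134, 224, 152).
Lerp each channel 30% toward 0:
  R: 134 + 0.3×(0−134) = 134 − 40.2 = 93.8 → 94
  G: 224 + 0.3×(0−224) = 224 − 67.2 = 156.8 → 157
  B: 152 + 0.3×(0−152) = 152 − 45.6 = 106.4 → 106
rgb(94, 157, 106) = #5E9D6A.

#5E9D6A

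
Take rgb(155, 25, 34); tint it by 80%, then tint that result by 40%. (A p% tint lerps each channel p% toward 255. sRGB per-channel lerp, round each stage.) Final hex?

Per channel, c → c + 0.8(255 − c):
  R: 155 + 0.8×(255−155) = 155 + 80 = 235 → 235
  G: 25 + 0.8×(255−25) = 25 + 184 = 209 → 209
  B: 34 + 0.8×(255−34) = 34 + 176.8 = 210.8 → 211
After the tint: rgb(235, 209, 211) = #ebd1d3.
Per channel, c → c + 0.4(255 − c):
  R: 235 + 0.4×(255−235) = 235 + 8 = 243 → 243
  G: 209 + 0.4×(255−209) = 209 + 18.4 = 227.4 → 227
  B: 211 + 17.6 = 228.6 → 229
rgb(243, 227, 229) = #f3e3e5.

#f3e3e5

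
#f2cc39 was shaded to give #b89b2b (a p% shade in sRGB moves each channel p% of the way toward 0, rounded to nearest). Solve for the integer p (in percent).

24%

#f2cc39 is rgb(242, 204, 57); #b89b2b is rgb(184, 155, 43).
On the R channel (widest range): 184 ≈ 242 + (p/100)(0 − 242), so p ≈ 100×(184 − 242)/(0 − 242) = -5800/-242 = 23.97.
p = 24 reproduces all three channels after rounding.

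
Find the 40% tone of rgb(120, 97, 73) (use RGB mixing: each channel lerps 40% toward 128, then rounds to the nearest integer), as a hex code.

#7B6D5F

Lerp each channel 40% toward 128:
  R: 120 + 3.2 = 123.2 → 123
  G: 97 + 0.4×(128−97) = 97 + 12.4 = 109.4 → 109
  B: 73 + 0.4×(128−73) = 73 + 22 = 95 → 95
rgb(123, 109, 95) = #7B6D5F.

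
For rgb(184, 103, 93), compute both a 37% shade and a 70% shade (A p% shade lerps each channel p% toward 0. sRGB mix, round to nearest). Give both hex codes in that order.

#74413B, #371F1C

37% shade:
  R: 184 + 0.37×(0−184) = 184 − 68.08 = 115.92 → 116
  G: 103 + 0.37×(0−103) = 103 − 38.11 = 64.89 → 65
  B: 93 + 0.37×(0−93) = 93 − 34.41 = 58.59 → 59
  → #74413B
70% shade:
  R: 184 − 128.8 = 55.2 → 55
  G: 103 + 0.7×(0−103) = 103 − 72.1 = 30.9 → 31
  B: 93 − 65.1 = 27.9 → 28
  → #371F1C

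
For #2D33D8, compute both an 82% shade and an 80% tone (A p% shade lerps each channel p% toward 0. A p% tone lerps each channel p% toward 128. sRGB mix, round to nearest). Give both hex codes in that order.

#2D33D8 is rgb(45, 51, 216).
82% shade:
  R: 45 − 36.9 = 8.1 → 8
  G: 51 − 41.82 = 9.18 → 9
  B: 216 − 177.12 = 38.88 → 39
  → #080927
80% tone:
  R: 45 + 0.8×(128−45) = 45 + 66.4 = 111.4 → 111
  G: 51 + 0.8×(128−51) = 51 + 61.6 = 112.6 → 113
  B: 216 + 0.8×(128−216) = 216 − 70.4 = 145.6 → 146
  → #6F7192

#080927, #6F7192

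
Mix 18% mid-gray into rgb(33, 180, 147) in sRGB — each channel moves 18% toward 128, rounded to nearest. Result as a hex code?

Per channel, c → c + 0.18(128 − c):
  R: 33 + 17.1 = 50.1 → 50
  G: 180 − 9.36 = 170.64 → 171
  B: 147 + 0.18×(128−147) = 147 − 3.42 = 143.58 → 144
rgb(50, 171, 144) = #32AB90.

#32AB90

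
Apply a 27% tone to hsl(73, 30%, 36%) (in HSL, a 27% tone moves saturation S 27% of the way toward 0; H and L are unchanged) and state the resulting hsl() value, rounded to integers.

hsl(73, 22%, 36%)

S moves 27% from 30 toward 0: 30 − 8.1 = 21.9 → 22.
H and L are unchanged.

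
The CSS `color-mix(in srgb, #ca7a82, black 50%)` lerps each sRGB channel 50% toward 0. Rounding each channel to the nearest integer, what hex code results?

#ca7a82 is rgb(202, 122, 130).
Lerp each channel 50% toward 0:
  R: 202 − 101 = 101 → 101
  G: 122 − 61 = 61 → 61
  B: 130 − 65 = 65 → 65
rgb(101, 61, 65) = #653d41.

#653d41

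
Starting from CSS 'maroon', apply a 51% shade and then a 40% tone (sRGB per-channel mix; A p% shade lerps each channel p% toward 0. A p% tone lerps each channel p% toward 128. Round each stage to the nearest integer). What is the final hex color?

CSS maroon is rgb(128, 0, 0).
A 51% shade moves each channel 51% toward 0:
  R: 128 + 0.51×(0−128) = 128 − 65.28 = 62.72 → 63
  G: 0 + 0 = 0 → 0
  B: 0 + 0 = 0 → 0
After the shade: rgb(63, 0, 0) = #3F0000.
Lerp each channel 40% toward 128:
  R: 63 + 0.4×(128−63) = 63 + 26 = 89 → 89
  G: 0 + 0.4×(128−0) = 0 + 51.2 = 51.2 → 51
  B: 0 + 51.2 = 51.2 → 51
rgb(89, 51, 51) = #593333.

#593333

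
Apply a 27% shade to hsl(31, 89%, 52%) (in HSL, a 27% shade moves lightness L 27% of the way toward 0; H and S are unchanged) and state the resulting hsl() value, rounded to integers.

hsl(31, 89%, 38%)

L moves 27% from 52 toward 0: 52 − 14.04 = 37.96 → 38.
H and S are unchanged.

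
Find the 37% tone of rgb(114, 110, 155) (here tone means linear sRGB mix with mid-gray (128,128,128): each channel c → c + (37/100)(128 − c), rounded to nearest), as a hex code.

Per channel, c → c + 0.37(128 − c):
  R: 114 + 0.37×(128−114) = 114 + 5.18 = 119.18 → 119
  G: 110 + 0.37×(128−110) = 110 + 6.66 = 116.66 → 117
  B: 155 + 0.37×(128−155) = 155 − 9.99 = 145.01 → 145
rgb(119, 117, 145) = #777591.

#777591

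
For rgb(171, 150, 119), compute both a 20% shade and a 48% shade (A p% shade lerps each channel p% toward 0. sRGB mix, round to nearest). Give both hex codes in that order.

20% shade:
  R: 171 − 34.2 = 136.8 → 137
  G: 150 − 30 = 120 → 120
  B: 119 + 0.2×(0−119) = 119 − 23.8 = 95.2 → 95
  → #89785f
48% shade:
  R: 171 − 82.08 = 88.92 → 89
  G: 150 + 0.48×(0−150) = 150 − 72 = 78 → 78
  B: 119 − 57.12 = 61.88 → 62
  → #594e3e

#89785f, #594e3e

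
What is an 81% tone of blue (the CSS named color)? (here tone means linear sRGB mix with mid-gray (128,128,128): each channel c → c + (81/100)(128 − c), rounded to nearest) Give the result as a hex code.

CSS blue is rgb(0, 0, 255).
Lerp each channel 81% toward 128:
  R: 0 + 103.68 = 103.68 → 104
  G: 0 + 103.68 = 103.68 → 104
  B: 255 + 0.81×(128−255) = 255 − 102.87 = 152.13 → 152
rgb(104, 104, 152) = #686898.

#686898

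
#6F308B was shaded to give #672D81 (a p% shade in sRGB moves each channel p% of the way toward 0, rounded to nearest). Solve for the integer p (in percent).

#6F308B is rgb(111, 48, 139); #672D81 is rgb(103, 45, 129).
On the B channel (widest range): 129 ≈ 139 + (p/100)(0 − 139), so p ≈ 100×(129 − 139)/(0 − 139) = -1000/-139 = 7.19.
p = 7 reproduces all three channels after rounding.

7%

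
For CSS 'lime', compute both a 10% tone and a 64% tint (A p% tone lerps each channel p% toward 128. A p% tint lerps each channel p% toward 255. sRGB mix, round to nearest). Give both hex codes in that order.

#0DF20D, #A3FFA3

CSS lime is rgb(0, 255, 0).
10% tone:
  R: 0 + 0.1×(128−0) = 0 + 12.8 = 12.8 → 13
  G: 255 − 12.7 = 242.3 → 242
  B: 0 + 0.1×(128−0) = 0 + 12.8 = 12.8 → 13
  → #0DF20D
64% tint:
  R: 0 + 0.64×(255−0) = 0 + 163.2 = 163.2 → 163
  G: 255 + 0 = 255 → 255
  B: 0 + 163.2 = 163.2 → 163
  → #A3FFA3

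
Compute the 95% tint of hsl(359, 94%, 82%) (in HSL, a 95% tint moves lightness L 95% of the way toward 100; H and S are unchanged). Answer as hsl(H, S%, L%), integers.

hsl(359, 94%, 99%)

L moves 95% from 82 toward 100: 82 + 17.1 = 99.1 → 99.
H and S are unchanged.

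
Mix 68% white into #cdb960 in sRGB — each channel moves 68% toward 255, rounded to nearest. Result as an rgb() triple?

rgb(239, 233, 204)

#cdb960 is rgb(205, 185, 96).
Per channel, c → c + 0.68(255 − c):
  R: 205 + 34 = 239 → 239
  G: 185 + 0.68×(255−185) = 185 + 47.6 = 232.6 → 233
  B: 96 + 0.68×(255−96) = 96 + 108.12 = 204.12 → 204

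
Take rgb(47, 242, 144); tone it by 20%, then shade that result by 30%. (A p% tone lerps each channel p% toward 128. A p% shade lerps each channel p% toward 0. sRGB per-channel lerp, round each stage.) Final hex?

#2C9963

Lerp each channel 20% toward 128:
  R: 47 + 0.2×(128−47) = 47 + 16.2 = 63.2 → 63
  G: 242 + 0.2×(128−242) = 242 − 22.8 = 219.2 → 219
  B: 144 − 3.2 = 140.8 → 141
After the tone: rgb(63, 219, 141) = #3FDB8D.
Per channel, c → c + 0.3(0 − c):
  R: 63 + 0.3×(0−63) = 63 − 18.9 = 44.1 → 44
  G: 219 + 0.3×(0−219) = 219 − 65.7 = 153.3 → 153
  B: 141 − 42.3 = 98.7 → 99
rgb(44, 153, 99) = #2C9963.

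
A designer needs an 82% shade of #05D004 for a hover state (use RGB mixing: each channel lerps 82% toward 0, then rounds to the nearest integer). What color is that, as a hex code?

#05D004 is rgb(5, 208, 4).
An 82% shade moves each channel 82% toward 0:
  R: 5 + 0.82×(0−5) = 5 − 4.1 = 0.9 → 1
  G: 208 − 170.56 = 37.44 → 37
  B: 4 + 0.82×(0−4) = 4 − 3.28 = 0.72 → 1
rgb(1, 37, 1) = #012501.

#012501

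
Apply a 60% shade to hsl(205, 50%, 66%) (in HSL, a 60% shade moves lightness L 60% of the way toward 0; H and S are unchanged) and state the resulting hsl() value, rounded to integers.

L moves 60% from 66 toward 0: 66 − 39.6 = 26.4 → 26.
H and S are unchanged.

hsl(205, 50%, 26%)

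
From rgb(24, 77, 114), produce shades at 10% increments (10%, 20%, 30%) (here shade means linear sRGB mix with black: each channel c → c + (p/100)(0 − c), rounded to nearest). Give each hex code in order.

#164567, #133E5B, #113650

10%: (24 − 2.4 = 21.6→22, 77 − 7.7 = 69.3→69, 114 − 11.4 = 102.6→103) → #164567
20%: (24 − 4.8 = 19.2→19, 77 − 15.4 = 61.6→62, 114 − 22.8 = 91.2→91) → #133E5B
30%: (24 − 7.2 = 16.8→17, 77 − 23.1 = 53.9→54, 114 − 34.2 = 79.8→80) → #113650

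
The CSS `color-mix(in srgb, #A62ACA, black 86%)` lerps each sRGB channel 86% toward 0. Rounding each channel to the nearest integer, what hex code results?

#17061C

#A62ACA is rgb(166, 42, 202).
An 86% shade moves each channel 86% toward 0:
  R: 166 + 0.86×(0−166) = 166 − 142.76 = 23.24 → 23
  G: 42 − 36.12 = 5.88 → 6
  B: 202 − 173.72 = 28.28 → 28
rgb(23, 6, 28) = #17061C.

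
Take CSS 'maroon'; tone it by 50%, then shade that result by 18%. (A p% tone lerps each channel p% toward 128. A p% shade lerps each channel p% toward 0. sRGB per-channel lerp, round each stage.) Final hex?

#693434

CSS maroon is rgb(128, 0, 0).
A 50% tone moves each channel 50% toward 128:
  R: 128 + 0.5×(128−128) = 128 + 0 = 128 → 128
  G: 0 + 0.5×(128−0) = 0 + 64 = 64 → 64
  B: 0 + 0.5×(128−0) = 0 + 64 = 64 → 64
After the tone: rgb(128, 64, 64) = #804040.
Per channel, c → c + 0.18(0 − c):
  R: 128 − 23.04 = 104.96 → 105
  G: 64 + 0.18×(0−64) = 64 − 11.52 = 52.48 → 52
  B: 64 + 0.18×(0−64) = 64 − 11.52 = 52.48 → 52
rgb(105, 52, 52) = #693434.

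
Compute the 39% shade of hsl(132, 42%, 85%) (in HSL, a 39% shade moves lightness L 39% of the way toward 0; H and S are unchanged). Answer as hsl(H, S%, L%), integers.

L moves 39% from 85 toward 0: 85 − 33.15 = 51.85 → 52.
H and S are unchanged.

hsl(132, 42%, 52%)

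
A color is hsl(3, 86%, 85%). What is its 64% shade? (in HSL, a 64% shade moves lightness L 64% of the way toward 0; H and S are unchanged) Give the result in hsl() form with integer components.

hsl(3, 86%, 31%)

L moves 64% from 85 toward 0: 85 − 54.4 = 30.6 → 31.
H and S are unchanged.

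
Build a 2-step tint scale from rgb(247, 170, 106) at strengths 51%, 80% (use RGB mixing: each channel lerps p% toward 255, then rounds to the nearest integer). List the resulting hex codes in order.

#FBD5B6, #FDEEE1

51%: (247 + 4.08 = 251.08→251, 170 + 43.35 = 213.35→213, 106 + 75.99 = 181.99→182) → #FBD5B6
80%: (247 + 6.4 = 253.4→253, 170 + 68 = 238→238, 106 + 119.2 = 225.2→225) → #FDEEE1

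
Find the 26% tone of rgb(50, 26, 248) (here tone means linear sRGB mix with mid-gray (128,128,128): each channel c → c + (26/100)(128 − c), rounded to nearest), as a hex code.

Per channel, c → c + 0.26(128 − c):
  R: 50 + 0.26×(128−50) = 50 + 20.28 = 70.28 → 70
  G: 26 + 0.26×(128−26) = 26 + 26.52 = 52.52 → 53
  B: 248 + 0.26×(128−248) = 248 − 31.2 = 216.8 → 217
rgb(70, 53, 217) = #4635D9.

#4635D9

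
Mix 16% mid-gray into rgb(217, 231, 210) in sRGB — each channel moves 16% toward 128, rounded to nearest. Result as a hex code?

#cbd7c5

Lerp each channel 16% toward 128:
  R: 217 + 0.16×(128−217) = 217 − 14.24 = 202.76 → 203
  G: 231 − 16.48 = 214.52 → 215
  B: 210 − 13.12 = 196.88 → 197
rgb(203, 215, 197) = #cbd7c5.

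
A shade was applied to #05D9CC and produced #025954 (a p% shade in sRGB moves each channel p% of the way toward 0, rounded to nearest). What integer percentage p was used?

#05D9CC is rgb(5, 217, 204); #025954 is rgb(2, 89, 84).
On the G channel (widest range): 89 ≈ 217 + (p/100)(0 − 217), so p ≈ 100×(89 − 217)/(0 − 217) = -12800/-217 = 58.99.
p = 59 reproduces all three channels after rounding.

59%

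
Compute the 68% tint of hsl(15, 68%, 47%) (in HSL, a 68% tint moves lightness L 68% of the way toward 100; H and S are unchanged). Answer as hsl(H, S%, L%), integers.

L moves 68% from 47 toward 100: 47 + 36.04 = 83.04 → 83.
H and S are unchanged.

hsl(15, 68%, 83%)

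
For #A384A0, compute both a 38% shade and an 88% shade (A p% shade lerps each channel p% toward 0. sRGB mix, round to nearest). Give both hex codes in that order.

#A384A0 is rgb(163, 132, 160).
38% shade:
  R: 163 + 0.38×(0−163) = 163 − 61.94 = 101.06 → 101
  G: 132 − 50.16 = 81.84 → 82
  B: 160 + 0.38×(0−160) = 160 − 60.8 = 99.2 → 99
  → #655263
88% shade:
  R: 163 + 0.88×(0−163) = 163 − 143.44 = 19.56 → 20
  G: 132 + 0.88×(0−132) = 132 − 116.16 = 15.84 → 16
  B: 160 − 140.8 = 19.2 → 19
  → #141013

#655263, #141013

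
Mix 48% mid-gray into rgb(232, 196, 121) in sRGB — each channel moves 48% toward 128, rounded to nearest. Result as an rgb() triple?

Per channel, c → c + 0.48(128 − c):
  R: 232 + 0.48×(128−232) = 232 − 49.92 = 182.08 → 182
  G: 196 − 32.64 = 163.36 → 163
  B: 121 + 0.48×(128−121) = 121 + 3.36 = 124.36 → 124

rgb(182, 163, 124)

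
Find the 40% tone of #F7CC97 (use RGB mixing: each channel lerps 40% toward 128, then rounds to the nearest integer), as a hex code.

#F7CC97 is rgb(247, 204, 151).
A 40% tone moves each channel 40% toward 128:
  R: 247 + 0.4×(128−247) = 247 − 47.6 = 199.4 → 199
  G: 204 + 0.4×(128−204) = 204 − 30.4 = 173.6 → 174
  B: 151 + 0.4×(128−151) = 151 − 9.2 = 141.8 → 142
rgb(199, 174, 142) = #C7AE8E.

#C7AE8E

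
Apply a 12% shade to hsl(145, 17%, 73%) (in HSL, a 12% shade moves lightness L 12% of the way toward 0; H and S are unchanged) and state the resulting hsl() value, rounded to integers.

hsl(145, 17%, 64%)

L moves 12% from 73 toward 0: 73 − 8.76 = 64.24 → 64.
H and S are unchanged.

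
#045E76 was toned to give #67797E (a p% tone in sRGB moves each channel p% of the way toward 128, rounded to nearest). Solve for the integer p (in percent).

#045E76 is rgb(4, 94, 118); #67797E is rgb(103, 121, 126).
On the R channel (widest range): 103 ≈ 4 + (p/100)(128 − 4), so p ≈ 100×(103 − 4)/(128 − 4) = 9900/124 = 79.84.
p = 80 reproduces all three channels after rounding.

80%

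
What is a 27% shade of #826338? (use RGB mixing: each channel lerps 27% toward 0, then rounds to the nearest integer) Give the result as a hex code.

#826338 is rgb(130, 99, 56).
Per channel, c → c + 0.27(0 − c):
  R: 130 − 35.1 = 94.9 → 95
  G: 99 + 0.27×(0−99) = 99 − 26.73 = 72.27 → 72
  B: 56 + 0.27×(0−56) = 56 − 15.12 = 40.88 → 41
rgb(95, 72, 41) = #5F4829.

#5F4829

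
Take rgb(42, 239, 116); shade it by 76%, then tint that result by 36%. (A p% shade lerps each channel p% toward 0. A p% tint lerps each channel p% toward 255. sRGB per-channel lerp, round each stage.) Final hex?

Per channel, c → c + 0.76(0 − c):
  R: 42 − 31.92 = 10.08 → 10
  G: 239 − 181.64 = 57.36 → 57
  B: 116 − 88.16 = 27.84 → 28
After the shade: rgb(10, 57, 28) = #0a391c.
Lerp each channel 36% toward 255:
  R: 10 + 0.36×(255−10) = 10 + 88.2 = 98.2 → 98
  G: 57 + 71.28 = 128.28 → 128
  B: 28 + 0.36×(255−28) = 28 + 81.72 = 109.72 → 110
rgb(98, 128, 110) = #62806e.

#62806e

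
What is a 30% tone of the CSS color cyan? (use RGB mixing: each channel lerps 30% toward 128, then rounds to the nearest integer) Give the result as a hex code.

CSS cyan is rgb(0, 255, 255).
Lerp each channel 30% toward 128:
  R: 0 + 38.4 = 38.4 → 38
  G: 255 + 0.3×(128−255) = 255 − 38.1 = 216.9 → 217
  B: 255 + 0.3×(128−255) = 255 − 38.1 = 216.9 → 217
rgb(38, 217, 217) = #26D9D9.

#26D9D9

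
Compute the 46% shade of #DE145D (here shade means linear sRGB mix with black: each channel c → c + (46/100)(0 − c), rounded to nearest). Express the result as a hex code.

#780B32

#DE145D is rgb(222, 20, 93).
Lerp each channel 46% toward 0:
  R: 222 − 102.12 = 119.88 → 120
  G: 20 + 0.46×(0−20) = 20 − 9.2 = 10.8 → 11
  B: 93 + 0.46×(0−93) = 93 − 42.78 = 50.22 → 50
rgb(120, 11, 50) = #780B32.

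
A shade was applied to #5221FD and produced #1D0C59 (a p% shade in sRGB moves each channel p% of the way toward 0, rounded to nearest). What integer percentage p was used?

65%

#5221FD is rgb(82, 33, 253); #1D0C59 is rgb(29, 12, 89).
On the B channel (widest range): 89 ≈ 253 + (p/100)(0 − 253), so p ≈ 100×(89 − 253)/(0 − 253) = -16400/-253 = 64.82.
p = 65 reproduces all three channels after rounding.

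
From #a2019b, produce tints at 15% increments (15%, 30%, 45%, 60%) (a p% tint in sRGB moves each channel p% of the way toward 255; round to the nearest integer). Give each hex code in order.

#a2019b is rgb(162, 1, 155).
15%: (162 + 13.95 = 175.95→176, 1 + 38.1 = 39.1→39, 155 + 15 = 170→170) → #b027aa
30%: (162 + 27.9 = 189.9→190, 1 + 76.2 = 77.2→77, 155 + 30 = 185→185) → #be4db9
45%: (162 + 41.85 = 203.85→204, 1 + 114.3 = 115.3→115, 155 + 45 = 200→200) → #cc73c8
60%: (162 + 55.8 = 217.8→218, 1 + 152.4 = 153.4→153, 155 + 60 = 215→215) → #da99d7

#b027aa, #be4db9, #cc73c8, #da99d7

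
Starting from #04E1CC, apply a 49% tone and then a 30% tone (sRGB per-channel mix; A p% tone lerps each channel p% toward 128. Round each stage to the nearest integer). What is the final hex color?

#54A29B

#04E1CC is rgb(4, 225, 204).
Lerp each channel 49% toward 128:
  R: 4 + 0.49×(128−4) = 4 + 60.76 = 64.76 → 65
  G: 225 − 47.53 = 177.47 → 177
  B: 204 + 0.49×(128−204) = 204 − 37.24 = 166.76 → 167
After the tone: rgb(65, 177, 167) = #41B1A7.
Lerp each channel 30% toward 128:
  R: 65 + 0.3×(128−65) = 65 + 18.9 = 83.9 → 84
  G: 177 + 0.3×(128−177) = 177 − 14.7 = 162.3 → 162
  B: 167 − 11.7 = 155.3 → 155
rgb(84, 162, 155) = #54A29B.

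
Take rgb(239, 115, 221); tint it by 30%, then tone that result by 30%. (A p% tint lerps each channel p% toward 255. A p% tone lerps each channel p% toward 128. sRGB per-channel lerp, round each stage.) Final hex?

Per channel, c → c + 0.3(255 − c):
  R: 239 + 0.3×(255−239) = 239 + 4.8 = 243.8 → 244
  G: 115 + 0.3×(255−115) = 115 + 42 = 157 → 157
  B: 221 + 0.3×(255−221) = 221 + 10.2 = 231.2 → 231
After the tint: rgb(244, 157, 231) = #f49de7.
Per channel, c → c + 0.3(128 − c):
  R: 244 + 0.3×(128−244) = 244 − 34.8 = 209.2 → 209
  G: 157 + 0.3×(128−157) = 157 − 8.7 = 148.3 → 148
  B: 231 + 0.3×(128−231) = 231 − 30.9 = 200.1 → 200
rgb(209, 148, 200) = #d194c8.

#d194c8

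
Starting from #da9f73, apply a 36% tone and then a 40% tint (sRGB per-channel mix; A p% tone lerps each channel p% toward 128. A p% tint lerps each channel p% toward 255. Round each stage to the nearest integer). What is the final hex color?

#da9f73 is rgb(218, 159, 115).
A 36% tone moves each channel 36% toward 128:
  R: 218 + 0.36×(128−218) = 218 − 32.4 = 185.6 → 186
  G: 159 − 11.16 = 147.84 → 148
  B: 115 + 0.36×(128−115) = 115 + 4.68 = 119.68 → 120
After the tone: rgb(186, 148, 120) = #ba9478.
Per channel, c → c + 0.4(255 − c):
  R: 186 + 0.4×(255−186) = 186 + 27.6 = 213.6 → 214
  G: 148 + 0.4×(255−148) = 148 + 42.8 = 190.8 → 191
  B: 120 + 0.4×(255−120) = 120 + 54 = 174 → 174
rgb(214, 191, 174) = #d6bfae.

#d6bfae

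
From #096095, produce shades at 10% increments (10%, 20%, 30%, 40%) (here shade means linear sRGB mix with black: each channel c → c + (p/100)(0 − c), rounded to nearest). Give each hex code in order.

#096095 is rgb(9, 96, 149).
10%: (9 − 0.9 = 8.1→8, 96 − 9.6 = 86.4→86, 149 − 14.9 = 134.1→134) → #085686
20%: (9 − 1.8 = 7.2→7, 96 − 19.2 = 76.8→77, 149 − 29.8 = 119.2→119) → #074D77
30%: (9 − 2.7 = 6.3→6, 96 − 28.8 = 67.2→67, 149 − 44.7 = 104.3→104) → #064368
40%: (9 − 3.6 = 5.4→5, 96 − 38.4 = 57.6→58, 149 − 59.6 = 89.4→89) → #053A59

#085686, #074D77, #064368, #053A59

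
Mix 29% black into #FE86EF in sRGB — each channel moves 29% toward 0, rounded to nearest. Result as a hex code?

#FE86EF is rgb(254, 134, 239).
Per channel, c → c + 0.29(0 − c):
  R: 254 − 73.66 = 180.34 → 180
  G: 134 + 0.29×(0−134) = 134 − 38.86 = 95.14 → 95
  B: 239 + 0.29×(0−239) = 239 − 69.31 = 169.69 → 170
rgb(180, 95, 170) = #B45FAA.

#B45FAA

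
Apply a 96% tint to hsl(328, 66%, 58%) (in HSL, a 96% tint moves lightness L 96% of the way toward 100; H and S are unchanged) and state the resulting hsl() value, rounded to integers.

hsl(328, 66%, 98%)

L moves 96% from 58 toward 100: 58 + 40.32 = 98.32 → 98.
H and S are unchanged.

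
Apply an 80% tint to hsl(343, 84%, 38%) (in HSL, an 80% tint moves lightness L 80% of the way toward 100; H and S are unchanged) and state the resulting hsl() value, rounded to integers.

L moves 80% from 38 toward 100: 38 + 49.6 = 87.6 → 88.
H and S are unchanged.

hsl(343, 84%, 88%)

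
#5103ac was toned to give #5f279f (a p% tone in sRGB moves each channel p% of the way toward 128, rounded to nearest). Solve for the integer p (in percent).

#5103ac is rgb(81, 3, 172); #5f279f is rgb(95, 39, 159).
On the G channel (widest range): 39 ≈ 3 + (p/100)(128 − 3), so p ≈ 100×(39 − 3)/(128 − 3) = 3600/125 = 28.80.
p = 29 reproduces all three channels after rounding.

29%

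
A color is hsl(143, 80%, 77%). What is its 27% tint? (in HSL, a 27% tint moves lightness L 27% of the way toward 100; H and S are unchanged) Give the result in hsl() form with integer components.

L moves 27% from 77 toward 100: 77 + 6.21 = 83.21 → 83.
H and S are unchanged.

hsl(143, 80%, 83%)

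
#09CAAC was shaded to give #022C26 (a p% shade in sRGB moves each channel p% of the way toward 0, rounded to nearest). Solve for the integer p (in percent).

#09CAAC is rgb(9, 202, 172); #022C26 is rgb(2, 44, 38).
On the G channel (widest range): 44 ≈ 202 + (p/100)(0 − 202), so p ≈ 100×(44 − 202)/(0 − 202) = -15800/-202 = 78.22.
p = 78 reproduces all three channels after rounding.

78%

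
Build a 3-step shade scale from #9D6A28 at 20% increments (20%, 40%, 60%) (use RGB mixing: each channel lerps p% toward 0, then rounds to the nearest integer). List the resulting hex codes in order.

#9D6A28 is rgb(157, 106, 40).
20%: (157 − 31.4 = 125.6→126, 106 − 21.2 = 84.8→85, 40 − 8 = 32→32) → #7E5520
40%: (157 − 62.8 = 94.2→94, 106 − 42.4 = 63.6→64, 40 − 16 = 24→24) → #5E4018
60%: (157 − 94.2 = 62.8→63, 106 − 63.6 = 42.4→42, 40 − 24 = 16→16) → #3F2A10

#7E5520, #5E4018, #3F2A10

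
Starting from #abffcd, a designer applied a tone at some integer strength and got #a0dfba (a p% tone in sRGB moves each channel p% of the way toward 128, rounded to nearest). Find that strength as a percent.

#abffcd is rgb(171, 255, 205); #a0dfba is rgb(160, 223, 186).
On the G channel (widest range): 223 ≈ 255 + (p/100)(128 − 255), so p ≈ 100×(223 − 255)/(128 − 255) = -3200/-127 = 25.20.
p = 25 reproduces all three channels after rounding.

25%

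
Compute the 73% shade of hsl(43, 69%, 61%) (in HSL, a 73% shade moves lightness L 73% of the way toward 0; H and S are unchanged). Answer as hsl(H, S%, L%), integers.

hsl(43, 69%, 16%)

L moves 73% from 61 toward 0: 61 − 44.53 = 16.47 → 16.
H and S are unchanged.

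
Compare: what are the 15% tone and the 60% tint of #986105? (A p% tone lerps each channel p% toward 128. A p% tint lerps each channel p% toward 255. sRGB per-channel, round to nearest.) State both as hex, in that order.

#986105 is rgb(152, 97, 5).
15% tone:
  R: 152 + 0.15×(128−152) = 152 − 3.6 = 148.4 → 148
  G: 97 + 0.15×(128−97) = 97 + 4.65 = 101.65 → 102
  B: 5 + 18.45 = 23.45 → 23
  → #946617
60% tint:
  R: 152 + 61.8 = 213.8 → 214
  G: 97 + 94.8 = 191.8 → 192
  B: 5 + 0.6×(255−5) = 5 + 150 = 155 → 155
  → #D6C09B

#946617, #D6C09B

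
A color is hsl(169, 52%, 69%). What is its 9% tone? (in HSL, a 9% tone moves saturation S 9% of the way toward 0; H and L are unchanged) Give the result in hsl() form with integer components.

hsl(169, 47%, 69%)

S moves 9% from 52 toward 0: 52 − 4.68 = 47.32 → 47.
H and L are unchanged.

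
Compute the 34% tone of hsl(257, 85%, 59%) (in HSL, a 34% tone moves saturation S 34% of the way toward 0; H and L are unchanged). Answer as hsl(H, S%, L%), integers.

hsl(257, 56%, 59%)

S moves 34% from 85 toward 0: 85 − 28.9 = 56.1 → 56.
H and L are unchanged.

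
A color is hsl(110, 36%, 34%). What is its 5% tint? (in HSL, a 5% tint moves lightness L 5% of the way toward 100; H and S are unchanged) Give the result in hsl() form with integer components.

hsl(110, 36%, 37%)

L moves 5% from 34 toward 100: 34 + 3.3 = 37.3 → 37.
H and S are unchanged.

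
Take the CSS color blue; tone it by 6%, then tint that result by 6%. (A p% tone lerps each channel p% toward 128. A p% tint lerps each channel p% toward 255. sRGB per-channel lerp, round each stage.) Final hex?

#1717f7

CSS blue is rgb(0, 0, 255).
Lerp each channel 6% toward 128:
  R: 0 + 7.68 = 7.68 → 8
  G: 0 + 0.06×(128−0) = 0 + 7.68 = 7.68 → 8
  B: 255 + 0.06×(128−255) = 255 − 7.62 = 247.38 → 247
After the tone: rgb(8, 8, 247) = #0808f7.
Lerp each channel 6% toward 255:
  R: 8 + 0.06×(255−8) = 8 + 14.82 = 22.82 → 23
  G: 8 + 0.06×(255−8) = 8 + 14.82 = 22.82 → 23
  B: 247 + 0.48 = 247.48 → 247
rgb(23, 23, 247) = #1717f7.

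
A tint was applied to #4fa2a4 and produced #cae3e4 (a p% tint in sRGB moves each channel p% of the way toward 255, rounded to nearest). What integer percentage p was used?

70%

#4fa2a4 is rgb(79, 162, 164); #cae3e4 is rgb(202, 227, 228).
On the R channel (widest range): 202 ≈ 79 + (p/100)(255 − 79), so p ≈ 100×(202 − 79)/(255 − 79) = 12300/176 = 69.89.
p = 70 reproduces all three channels after rounding.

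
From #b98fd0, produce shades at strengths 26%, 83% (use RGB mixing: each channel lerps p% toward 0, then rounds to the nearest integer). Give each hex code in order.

#896a9a, #1f1823

#b98fd0 is rgb(185, 143, 208).
26%: (185 − 48.1 = 136.9→137, 143 − 37.18 = 105.82→106, 208 − 54.08 = 153.92→154) → #896a9a
83%: (185 − 153.55 = 31.45→31, 143 − 118.69 = 24.31→24, 208 − 172.64 = 35.36→35) → #1f1823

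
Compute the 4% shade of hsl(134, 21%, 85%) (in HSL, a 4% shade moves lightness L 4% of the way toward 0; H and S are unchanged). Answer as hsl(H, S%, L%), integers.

L moves 4% from 85 toward 0: 85 − 3.4 = 81.6 → 82.
H and S are unchanged.

hsl(134, 21%, 82%)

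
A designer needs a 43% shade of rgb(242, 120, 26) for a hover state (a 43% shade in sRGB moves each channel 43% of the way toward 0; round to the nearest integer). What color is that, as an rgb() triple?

Lerp each channel 43% toward 0:
  R: 242 − 104.06 = 137.94 → 138
  G: 120 − 51.6 = 68.4 → 68
  B: 26 + 0.43×(0−26) = 26 − 11.18 = 14.82 → 15

rgb(138, 68, 15)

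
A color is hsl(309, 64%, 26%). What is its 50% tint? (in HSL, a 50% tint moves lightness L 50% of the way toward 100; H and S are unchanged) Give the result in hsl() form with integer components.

L moves 50% from 26 toward 100: 26 + 37 = 63 → 63.
H and S are unchanged.

hsl(309, 64%, 63%)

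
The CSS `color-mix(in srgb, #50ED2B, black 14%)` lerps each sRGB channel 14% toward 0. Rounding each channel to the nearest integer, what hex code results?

#45CC25

#50ED2B is rgb(80, 237, 43).
Per channel, c → c + 0.14(0 − c):
  R: 80 + 0.14×(0−80) = 80 − 11.2 = 68.8 → 69
  G: 237 + 0.14×(0−237) = 237 − 33.18 = 203.82 → 204
  B: 43 − 6.02 = 36.98 → 37
rgb(69, 204, 37) = #45CC25.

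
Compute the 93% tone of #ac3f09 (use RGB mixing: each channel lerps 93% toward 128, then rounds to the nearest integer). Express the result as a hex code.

#837b78

#ac3f09 is rgb(172, 63, 9).
Lerp each channel 93% toward 128:
  R: 172 − 40.92 = 131.08 → 131
  G: 63 + 60.45 = 123.45 → 123
  B: 9 + 110.67 = 119.67 → 120
rgb(131, 123, 120) = #837b78.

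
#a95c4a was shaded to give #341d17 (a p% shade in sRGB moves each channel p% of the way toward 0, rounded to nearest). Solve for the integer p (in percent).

#a95c4a is rgb(169, 92, 74); #341d17 is rgb(52, 29, 23).
On the R channel (widest range): 52 ≈ 169 + (p/100)(0 − 169), so p ≈ 100×(52 − 169)/(0 − 169) = -11700/-169 = 69.23.
p = 69 reproduces all three channels after rounding.

69%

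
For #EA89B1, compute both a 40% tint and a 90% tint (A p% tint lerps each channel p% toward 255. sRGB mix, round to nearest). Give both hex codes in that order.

#F2B8D0, #FDF3F7

#EA89B1 is rgb(234, 137, 177).
40% tint:
  R: 234 + 8.4 = 242.4 → 242
  G: 137 + 0.4×(255−137) = 137 + 47.2 = 184.2 → 184
  B: 177 + 31.2 = 208.2 → 208
  → #F2B8D0
90% tint:
  R: 234 + 18.9 = 252.9 → 253
  G: 137 + 106.2 = 243.2 → 243
  B: 177 + 0.9×(255−177) = 177 + 70.2 = 247.2 → 247
  → #FDF3F7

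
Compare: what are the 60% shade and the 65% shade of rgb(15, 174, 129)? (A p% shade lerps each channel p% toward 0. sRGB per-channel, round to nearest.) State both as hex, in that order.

60% shade:
  R: 15 + 0.6×(0−15) = 15 − 9 = 6 → 6
  G: 174 + 0.6×(0−174) = 174 − 104.4 = 69.6 → 70
  B: 129 + 0.6×(0−129) = 129 − 77.4 = 51.6 → 52
  → #064634
65% shade:
  R: 15 + 0.65×(0−15) = 15 − 9.75 = 5.25 → 5
  G: 174 + 0.65×(0−174) = 174 − 113.1 = 60.9 → 61
  B: 129 + 0.65×(0−129) = 129 − 83.85 = 45.15 → 45
  → #053D2D

#064634, #053D2D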